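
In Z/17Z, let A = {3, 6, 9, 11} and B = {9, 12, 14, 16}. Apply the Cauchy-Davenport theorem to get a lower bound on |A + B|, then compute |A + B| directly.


Cauchy-Davenport: |A + B| ≥ min(p, |A| + |B| - 1) for A, B nonempty in Z/pZ.
|A| = 4, |B| = 4, p = 17.
CD lower bound = min(17, 4 + 4 - 1) = min(17, 7) = 7.
Compute A + B mod 17 directly:
a = 3: 3+9=12, 3+12=15, 3+14=0, 3+16=2
a = 6: 6+9=15, 6+12=1, 6+14=3, 6+16=5
a = 9: 9+9=1, 9+12=4, 9+14=6, 9+16=8
a = 11: 11+9=3, 11+12=6, 11+14=8, 11+16=10
A + B = {0, 1, 2, 3, 4, 5, 6, 8, 10, 12, 15}, so |A + B| = 11.
Verify: 11 ≥ 7? Yes ✓.

CD lower bound = 7, actual |A + B| = 11.


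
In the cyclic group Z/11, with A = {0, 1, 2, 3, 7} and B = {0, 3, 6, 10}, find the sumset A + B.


Work in Z/11Z: reduce every sum a + b modulo 11.
Enumerate all 20 pairs:
a = 0: 0+0=0, 0+3=3, 0+6=6, 0+10=10
a = 1: 1+0=1, 1+3=4, 1+6=7, 1+10=0
a = 2: 2+0=2, 2+3=5, 2+6=8, 2+10=1
a = 3: 3+0=3, 3+3=6, 3+6=9, 3+10=2
a = 7: 7+0=7, 7+3=10, 7+6=2, 7+10=6
Distinct residues collected: {0, 1, 2, 3, 4, 5, 6, 7, 8, 9, 10}
|A + B| = 11 (out of 11 total residues).

A + B = {0, 1, 2, 3, 4, 5, 6, 7, 8, 9, 10}


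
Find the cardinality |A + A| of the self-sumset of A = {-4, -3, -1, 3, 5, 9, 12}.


A + A = {a + a' : a, a' ∈ A}; |A| = 7.
General bounds: 2|A| - 1 ≤ |A + A| ≤ |A|(|A|+1)/2, i.e. 13 ≤ |A + A| ≤ 28.
Lower bound 2|A|-1 is attained iff A is an arithmetic progression.
Enumerate sums a + a' for a ≤ a' (symmetric, so this suffices):
a = -4: -4+-4=-8, -4+-3=-7, -4+-1=-5, -4+3=-1, -4+5=1, -4+9=5, -4+12=8
a = -3: -3+-3=-6, -3+-1=-4, -3+3=0, -3+5=2, -3+9=6, -3+12=9
a = -1: -1+-1=-2, -1+3=2, -1+5=4, -1+9=8, -1+12=11
a = 3: 3+3=6, 3+5=8, 3+9=12, 3+12=15
a = 5: 5+5=10, 5+9=14, 5+12=17
a = 9: 9+9=18, 9+12=21
a = 12: 12+12=24
Distinct sums: {-8, -7, -6, -5, -4, -2, -1, 0, 1, 2, 4, 5, 6, 8, 9, 10, 11, 12, 14, 15, 17, 18, 21, 24}
|A + A| = 24

|A + A| = 24


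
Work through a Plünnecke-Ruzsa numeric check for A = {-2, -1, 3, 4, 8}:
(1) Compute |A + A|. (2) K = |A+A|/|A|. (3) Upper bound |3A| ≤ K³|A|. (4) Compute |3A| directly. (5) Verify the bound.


|A| = 5.
Step 1: Compute A + A by enumerating all 25 pairs.
A + A = {-4, -3, -2, 1, 2, 3, 6, 7, 8, 11, 12, 16}, so |A + A| = 12.
Step 2: Doubling constant K = |A + A|/|A| = 12/5 = 12/5 ≈ 2.4000.
Step 3: Plünnecke-Ruzsa gives |3A| ≤ K³·|A| = (2.4000)³ · 5 ≈ 69.1200.
Step 4: Compute 3A = A + A + A directly by enumerating all triples (a,b,c) ∈ A³; |3A| = 22.
Step 5: Check 22 ≤ 69.1200? Yes ✓.

K = 12/5, Plünnecke-Ruzsa bound K³|A| ≈ 69.1200, |3A| = 22, inequality holds.


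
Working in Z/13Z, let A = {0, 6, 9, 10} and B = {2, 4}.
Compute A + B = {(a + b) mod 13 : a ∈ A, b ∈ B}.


Work in Z/13Z: reduce every sum a + b modulo 13.
Enumerate all 8 pairs:
a = 0: 0+2=2, 0+4=4
a = 6: 6+2=8, 6+4=10
a = 9: 9+2=11, 9+4=0
a = 10: 10+2=12, 10+4=1
Distinct residues collected: {0, 1, 2, 4, 8, 10, 11, 12}
|A + B| = 8 (out of 13 total residues).

A + B = {0, 1, 2, 4, 8, 10, 11, 12}


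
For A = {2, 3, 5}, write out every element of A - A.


A - A = {a - a' : a, a' ∈ A}.
Compute a - a' for each ordered pair (a, a'):
a = 2: 2-2=0, 2-3=-1, 2-5=-3
a = 3: 3-2=1, 3-3=0, 3-5=-2
a = 5: 5-2=3, 5-3=2, 5-5=0
Collecting distinct values (and noting 0 appears from a-a):
A - A = {-3, -2, -1, 0, 1, 2, 3}
|A - A| = 7

A - A = {-3, -2, -1, 0, 1, 2, 3}


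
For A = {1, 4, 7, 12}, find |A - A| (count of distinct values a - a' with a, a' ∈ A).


A - A = {a - a' : a, a' ∈ A}; |A| = 4.
Bounds: 2|A|-1 ≤ |A - A| ≤ |A|² - |A| + 1, i.e. 7 ≤ |A - A| ≤ 13.
Note: 0 ∈ A - A always (from a - a). The set is symmetric: if d ∈ A - A then -d ∈ A - A.
Enumerate nonzero differences d = a - a' with a > a' (then include -d):
Positive differences: {3, 5, 6, 8, 11}
Full difference set: {0} ∪ (positive diffs) ∪ (negative diffs).
|A - A| = 1 + 2·5 = 11 (matches direct enumeration: 11).

|A - A| = 11


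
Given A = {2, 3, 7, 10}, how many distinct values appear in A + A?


A + A = {a + a' : a, a' ∈ A}; |A| = 4.
General bounds: 2|A| - 1 ≤ |A + A| ≤ |A|(|A|+1)/2, i.e. 7 ≤ |A + A| ≤ 10.
Lower bound 2|A|-1 is attained iff A is an arithmetic progression.
Enumerate sums a + a' for a ≤ a' (symmetric, so this suffices):
a = 2: 2+2=4, 2+3=5, 2+7=9, 2+10=12
a = 3: 3+3=6, 3+7=10, 3+10=13
a = 7: 7+7=14, 7+10=17
a = 10: 10+10=20
Distinct sums: {4, 5, 6, 9, 10, 12, 13, 14, 17, 20}
|A + A| = 10

|A + A| = 10


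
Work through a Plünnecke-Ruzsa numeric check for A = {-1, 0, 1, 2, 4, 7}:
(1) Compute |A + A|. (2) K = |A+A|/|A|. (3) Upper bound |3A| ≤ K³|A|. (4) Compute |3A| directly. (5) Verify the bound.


|A| = 6.
Step 1: Compute A + A by enumerating all 36 pairs.
A + A = {-2, -1, 0, 1, 2, 3, 4, 5, 6, 7, 8, 9, 11, 14}, so |A + A| = 14.
Step 2: Doubling constant K = |A + A|/|A| = 14/6 = 14/6 ≈ 2.3333.
Step 3: Plünnecke-Ruzsa gives |3A| ≤ K³·|A| = (2.3333)³ · 6 ≈ 76.2222.
Step 4: Compute 3A = A + A + A directly by enumerating all triples (a,b,c) ∈ A³; |3A| = 22.
Step 5: Check 22 ≤ 76.2222? Yes ✓.

K = 14/6, Plünnecke-Ruzsa bound K³|A| ≈ 76.2222, |3A| = 22, inequality holds.


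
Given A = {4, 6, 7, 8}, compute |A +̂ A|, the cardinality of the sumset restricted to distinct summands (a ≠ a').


Restricted sumset: A +̂ A = {a + a' : a ∈ A, a' ∈ A, a ≠ a'}.
Equivalently, take A + A and drop any sum 2a that is achievable ONLY as a + a for a ∈ A (i.e. sums representable only with equal summands).
Enumerate pairs (a, a') with a < a' (symmetric, so each unordered pair gives one sum; this covers all a ≠ a'):
  4 + 6 = 10
  4 + 7 = 11
  4 + 8 = 12
  6 + 7 = 13
  6 + 8 = 14
  7 + 8 = 15
Collected distinct sums: {10, 11, 12, 13, 14, 15}
|A +̂ A| = 6
(Reference bound: |A +̂ A| ≥ 2|A| - 3 for |A| ≥ 2, with |A| = 4 giving ≥ 5.)

|A +̂ A| = 6


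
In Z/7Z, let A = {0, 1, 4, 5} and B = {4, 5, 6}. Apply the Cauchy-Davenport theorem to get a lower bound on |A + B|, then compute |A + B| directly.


Cauchy-Davenport: |A + B| ≥ min(p, |A| + |B| - 1) for A, B nonempty in Z/pZ.
|A| = 4, |B| = 3, p = 7.
CD lower bound = min(7, 4 + 3 - 1) = min(7, 6) = 6.
Compute A + B mod 7 directly:
a = 0: 0+4=4, 0+5=5, 0+6=6
a = 1: 1+4=5, 1+5=6, 1+6=0
a = 4: 4+4=1, 4+5=2, 4+6=3
a = 5: 5+4=2, 5+5=3, 5+6=4
A + B = {0, 1, 2, 3, 4, 5, 6}, so |A + B| = 7.
Verify: 7 ≥ 6? Yes ✓.

CD lower bound = 6, actual |A + B| = 7.


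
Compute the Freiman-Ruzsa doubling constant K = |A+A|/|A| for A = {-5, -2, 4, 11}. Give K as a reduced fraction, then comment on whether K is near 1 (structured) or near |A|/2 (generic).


|A| = 4.
Compute A + A by enumerating all 16 pairs.
A + A = {-10, -7, -4, -1, 2, 6, 8, 9, 15, 22}, so |A + A| = 10.
K = |A + A| / |A| = 10/4 = 5/2 ≈ 2.5000.
Reference: AP of size 4 gives K = 7/4 ≈ 1.7500; a fully generic set of size 4 gives K ≈ 2.5000.

|A| = 4, |A + A| = 10, K = 10/4 = 5/2.


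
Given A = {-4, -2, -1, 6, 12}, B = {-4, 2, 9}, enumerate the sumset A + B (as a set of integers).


A + B = {a + b : a ∈ A, b ∈ B}.
Enumerate all |A|·|B| = 5·3 = 15 pairs (a, b) and collect distinct sums.
a = -4: -4+-4=-8, -4+2=-2, -4+9=5
a = -2: -2+-4=-6, -2+2=0, -2+9=7
a = -1: -1+-4=-5, -1+2=1, -1+9=8
a = 6: 6+-4=2, 6+2=8, 6+9=15
a = 12: 12+-4=8, 12+2=14, 12+9=21
Collecting distinct sums: A + B = {-8, -6, -5, -2, 0, 1, 2, 5, 7, 8, 14, 15, 21}
|A + B| = 13

A + B = {-8, -6, -5, -2, 0, 1, 2, 5, 7, 8, 14, 15, 21}


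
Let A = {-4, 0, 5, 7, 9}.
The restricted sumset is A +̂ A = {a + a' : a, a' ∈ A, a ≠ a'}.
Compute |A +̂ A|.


Restricted sumset: A +̂ A = {a + a' : a ∈ A, a' ∈ A, a ≠ a'}.
Equivalently, take A + A and drop any sum 2a that is achievable ONLY as a + a for a ∈ A (i.e. sums representable only with equal summands).
Enumerate pairs (a, a') with a < a' (symmetric, so each unordered pair gives one sum; this covers all a ≠ a'):
  -4 + 0 = -4
  -4 + 5 = 1
  -4 + 7 = 3
  -4 + 9 = 5
  0 + 5 = 5
  0 + 7 = 7
  0 + 9 = 9
  5 + 7 = 12
  5 + 9 = 14
  7 + 9 = 16
Collected distinct sums: {-4, 1, 3, 5, 7, 9, 12, 14, 16}
|A +̂ A| = 9
(Reference bound: |A +̂ A| ≥ 2|A| - 3 for |A| ≥ 2, with |A| = 5 giving ≥ 7.)

|A +̂ A| = 9


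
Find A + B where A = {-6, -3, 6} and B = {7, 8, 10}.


A + B = {a + b : a ∈ A, b ∈ B}.
Enumerate all |A|·|B| = 3·3 = 9 pairs (a, b) and collect distinct sums.
a = -6: -6+7=1, -6+8=2, -6+10=4
a = -3: -3+7=4, -3+8=5, -3+10=7
a = 6: 6+7=13, 6+8=14, 6+10=16
Collecting distinct sums: A + B = {1, 2, 4, 5, 7, 13, 14, 16}
|A + B| = 8

A + B = {1, 2, 4, 5, 7, 13, 14, 16}


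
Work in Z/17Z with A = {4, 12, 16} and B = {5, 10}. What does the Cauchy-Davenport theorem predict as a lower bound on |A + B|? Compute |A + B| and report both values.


Cauchy-Davenport: |A + B| ≥ min(p, |A| + |B| - 1) for A, B nonempty in Z/pZ.
|A| = 3, |B| = 2, p = 17.
CD lower bound = min(17, 3 + 2 - 1) = min(17, 4) = 4.
Compute A + B mod 17 directly:
a = 4: 4+5=9, 4+10=14
a = 12: 12+5=0, 12+10=5
a = 16: 16+5=4, 16+10=9
A + B = {0, 4, 5, 9, 14}, so |A + B| = 5.
Verify: 5 ≥ 4? Yes ✓.

CD lower bound = 4, actual |A + B| = 5.


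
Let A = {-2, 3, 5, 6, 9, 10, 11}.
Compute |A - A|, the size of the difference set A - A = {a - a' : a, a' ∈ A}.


A - A = {a - a' : a, a' ∈ A}; |A| = 7.
Bounds: 2|A|-1 ≤ |A - A| ≤ |A|² - |A| + 1, i.e. 13 ≤ |A - A| ≤ 43.
Note: 0 ∈ A - A always (from a - a). The set is symmetric: if d ∈ A - A then -d ∈ A - A.
Enumerate nonzero differences d = a - a' with a > a' (then include -d):
Positive differences: {1, 2, 3, 4, 5, 6, 7, 8, 11, 12, 13}
Full difference set: {0} ∪ (positive diffs) ∪ (negative diffs).
|A - A| = 1 + 2·11 = 23 (matches direct enumeration: 23).

|A - A| = 23


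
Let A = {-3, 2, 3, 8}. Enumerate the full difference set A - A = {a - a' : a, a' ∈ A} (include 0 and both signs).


A - A = {a - a' : a, a' ∈ A}.
Compute a - a' for each ordered pair (a, a'):
a = -3: -3--3=0, -3-2=-5, -3-3=-6, -3-8=-11
a = 2: 2--3=5, 2-2=0, 2-3=-1, 2-8=-6
a = 3: 3--3=6, 3-2=1, 3-3=0, 3-8=-5
a = 8: 8--3=11, 8-2=6, 8-3=5, 8-8=0
Collecting distinct values (and noting 0 appears from a-a):
A - A = {-11, -6, -5, -1, 0, 1, 5, 6, 11}
|A - A| = 9

A - A = {-11, -6, -5, -1, 0, 1, 5, 6, 11}


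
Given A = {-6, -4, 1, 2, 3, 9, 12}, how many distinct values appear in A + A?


A + A = {a + a' : a, a' ∈ A}; |A| = 7.
General bounds: 2|A| - 1 ≤ |A + A| ≤ |A|(|A|+1)/2, i.e. 13 ≤ |A + A| ≤ 28.
Lower bound 2|A|-1 is attained iff A is an arithmetic progression.
Enumerate sums a + a' for a ≤ a' (symmetric, so this suffices):
a = -6: -6+-6=-12, -6+-4=-10, -6+1=-5, -6+2=-4, -6+3=-3, -6+9=3, -6+12=6
a = -4: -4+-4=-8, -4+1=-3, -4+2=-2, -4+3=-1, -4+9=5, -4+12=8
a = 1: 1+1=2, 1+2=3, 1+3=4, 1+9=10, 1+12=13
a = 2: 2+2=4, 2+3=5, 2+9=11, 2+12=14
a = 3: 3+3=6, 3+9=12, 3+12=15
a = 9: 9+9=18, 9+12=21
a = 12: 12+12=24
Distinct sums: {-12, -10, -8, -5, -4, -3, -2, -1, 2, 3, 4, 5, 6, 8, 10, 11, 12, 13, 14, 15, 18, 21, 24}
|A + A| = 23

|A + A| = 23


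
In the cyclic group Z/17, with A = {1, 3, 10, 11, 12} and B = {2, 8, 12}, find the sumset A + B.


Work in Z/17Z: reduce every sum a + b modulo 17.
Enumerate all 15 pairs:
a = 1: 1+2=3, 1+8=9, 1+12=13
a = 3: 3+2=5, 3+8=11, 3+12=15
a = 10: 10+2=12, 10+8=1, 10+12=5
a = 11: 11+2=13, 11+8=2, 11+12=6
a = 12: 12+2=14, 12+8=3, 12+12=7
Distinct residues collected: {1, 2, 3, 5, 6, 7, 9, 11, 12, 13, 14, 15}
|A + B| = 12 (out of 17 total residues).

A + B = {1, 2, 3, 5, 6, 7, 9, 11, 12, 13, 14, 15}


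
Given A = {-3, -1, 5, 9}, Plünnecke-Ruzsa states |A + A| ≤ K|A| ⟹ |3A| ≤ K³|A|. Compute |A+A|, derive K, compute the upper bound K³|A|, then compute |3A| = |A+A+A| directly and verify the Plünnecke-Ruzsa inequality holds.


|A| = 4.
Step 1: Compute A + A by enumerating all 16 pairs.
A + A = {-6, -4, -2, 2, 4, 6, 8, 10, 14, 18}, so |A + A| = 10.
Step 2: Doubling constant K = |A + A|/|A| = 10/4 = 10/4 ≈ 2.5000.
Step 3: Plünnecke-Ruzsa gives |3A| ≤ K³·|A| = (2.5000)³ · 4 ≈ 62.5000.
Step 4: Compute 3A = A + A + A directly by enumerating all triples (a,b,c) ∈ A³; |3A| = 17.
Step 5: Check 17 ≤ 62.5000? Yes ✓.

K = 10/4, Plünnecke-Ruzsa bound K³|A| ≈ 62.5000, |3A| = 17, inequality holds.


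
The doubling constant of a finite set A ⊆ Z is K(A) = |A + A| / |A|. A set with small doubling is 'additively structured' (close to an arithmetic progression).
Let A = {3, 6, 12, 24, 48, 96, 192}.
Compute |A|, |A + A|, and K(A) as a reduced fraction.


|A| = 7.
Compute A + A by enumerating all 49 pairs.
A + A = {6, 9, 12, 15, 18, 24, 27, 30, 36, 48, 51, 54, 60, 72, 96, 99, 102, 108, 120, 144, 192, 195, 198, 204, 216, 240, 288, 384}, so |A + A| = 28.
K = |A + A| / |A| = 28/7 = 4/1 ≈ 4.0000.
Reference: AP of size 7 gives K = 13/7 ≈ 1.8571; a fully generic set of size 7 gives K ≈ 4.0000.

|A| = 7, |A + A| = 28, K = 28/7 = 4/1.


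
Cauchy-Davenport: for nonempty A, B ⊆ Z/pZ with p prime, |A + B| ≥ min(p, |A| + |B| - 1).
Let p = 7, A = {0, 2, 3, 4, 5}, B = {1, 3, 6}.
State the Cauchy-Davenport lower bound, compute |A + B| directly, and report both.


Cauchy-Davenport: |A + B| ≥ min(p, |A| + |B| - 1) for A, B nonempty in Z/pZ.
|A| = 5, |B| = 3, p = 7.
CD lower bound = min(7, 5 + 3 - 1) = min(7, 7) = 7.
Compute A + B mod 7 directly:
a = 0: 0+1=1, 0+3=3, 0+6=6
a = 2: 2+1=3, 2+3=5, 2+6=1
a = 3: 3+1=4, 3+3=6, 3+6=2
a = 4: 4+1=5, 4+3=0, 4+6=3
a = 5: 5+1=6, 5+3=1, 5+6=4
A + B = {0, 1, 2, 3, 4, 5, 6}, so |A + B| = 7.
Verify: 7 ≥ 7? Yes ✓.

CD lower bound = 7, actual |A + B| = 7.


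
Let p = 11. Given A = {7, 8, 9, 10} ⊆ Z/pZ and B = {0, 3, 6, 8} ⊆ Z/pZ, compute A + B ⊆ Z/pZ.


Work in Z/11Z: reduce every sum a + b modulo 11.
Enumerate all 16 pairs:
a = 7: 7+0=7, 7+3=10, 7+6=2, 7+8=4
a = 8: 8+0=8, 8+3=0, 8+6=3, 8+8=5
a = 9: 9+0=9, 9+3=1, 9+6=4, 9+8=6
a = 10: 10+0=10, 10+3=2, 10+6=5, 10+8=7
Distinct residues collected: {0, 1, 2, 3, 4, 5, 6, 7, 8, 9, 10}
|A + B| = 11 (out of 11 total residues).

A + B = {0, 1, 2, 3, 4, 5, 6, 7, 8, 9, 10}


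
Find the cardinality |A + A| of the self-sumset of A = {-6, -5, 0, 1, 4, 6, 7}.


A + A = {a + a' : a, a' ∈ A}; |A| = 7.
General bounds: 2|A| - 1 ≤ |A + A| ≤ |A|(|A|+1)/2, i.e. 13 ≤ |A + A| ≤ 28.
Lower bound 2|A|-1 is attained iff A is an arithmetic progression.
Enumerate sums a + a' for a ≤ a' (symmetric, so this suffices):
a = -6: -6+-6=-12, -6+-5=-11, -6+0=-6, -6+1=-5, -6+4=-2, -6+6=0, -6+7=1
a = -5: -5+-5=-10, -5+0=-5, -5+1=-4, -5+4=-1, -5+6=1, -5+7=2
a = 0: 0+0=0, 0+1=1, 0+4=4, 0+6=6, 0+7=7
a = 1: 1+1=2, 1+4=5, 1+6=7, 1+7=8
a = 4: 4+4=8, 4+6=10, 4+7=11
a = 6: 6+6=12, 6+7=13
a = 7: 7+7=14
Distinct sums: {-12, -11, -10, -6, -5, -4, -2, -1, 0, 1, 2, 4, 5, 6, 7, 8, 10, 11, 12, 13, 14}
|A + A| = 21

|A + A| = 21


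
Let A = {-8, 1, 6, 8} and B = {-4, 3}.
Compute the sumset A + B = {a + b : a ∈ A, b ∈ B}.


A + B = {a + b : a ∈ A, b ∈ B}.
Enumerate all |A|·|B| = 4·2 = 8 pairs (a, b) and collect distinct sums.
a = -8: -8+-4=-12, -8+3=-5
a = 1: 1+-4=-3, 1+3=4
a = 6: 6+-4=2, 6+3=9
a = 8: 8+-4=4, 8+3=11
Collecting distinct sums: A + B = {-12, -5, -3, 2, 4, 9, 11}
|A + B| = 7

A + B = {-12, -5, -3, 2, 4, 9, 11}


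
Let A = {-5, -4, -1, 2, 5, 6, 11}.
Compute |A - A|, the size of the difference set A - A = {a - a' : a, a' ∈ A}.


A - A = {a - a' : a, a' ∈ A}; |A| = 7.
Bounds: 2|A|-1 ≤ |A - A| ≤ |A|² - |A| + 1, i.e. 13 ≤ |A - A| ≤ 43.
Note: 0 ∈ A - A always (from a - a). The set is symmetric: if d ∈ A - A then -d ∈ A - A.
Enumerate nonzero differences d = a - a' with a > a' (then include -d):
Positive differences: {1, 3, 4, 5, 6, 7, 9, 10, 11, 12, 15, 16}
Full difference set: {0} ∪ (positive diffs) ∪ (negative diffs).
|A - A| = 1 + 2·12 = 25 (matches direct enumeration: 25).

|A - A| = 25


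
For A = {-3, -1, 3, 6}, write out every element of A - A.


A - A = {a - a' : a, a' ∈ A}.
Compute a - a' for each ordered pair (a, a'):
a = -3: -3--3=0, -3--1=-2, -3-3=-6, -3-6=-9
a = -1: -1--3=2, -1--1=0, -1-3=-4, -1-6=-7
a = 3: 3--3=6, 3--1=4, 3-3=0, 3-6=-3
a = 6: 6--3=9, 6--1=7, 6-3=3, 6-6=0
Collecting distinct values (and noting 0 appears from a-a):
A - A = {-9, -7, -6, -4, -3, -2, 0, 2, 3, 4, 6, 7, 9}
|A - A| = 13

A - A = {-9, -7, -6, -4, -3, -2, 0, 2, 3, 4, 6, 7, 9}


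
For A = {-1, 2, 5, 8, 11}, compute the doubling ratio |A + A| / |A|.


|A| = 5.
Compute A + A by enumerating all 25 pairs.
A + A = {-2, 1, 4, 7, 10, 13, 16, 19, 22}, so |A + A| = 9.
K = |A + A| / |A| = 9/5 (already in lowest terms) ≈ 1.8000.
Reference: AP of size 5 gives K = 9/5 ≈ 1.8000; a fully generic set of size 5 gives K ≈ 3.0000.

|A| = 5, |A + A| = 9, K = 9/5.


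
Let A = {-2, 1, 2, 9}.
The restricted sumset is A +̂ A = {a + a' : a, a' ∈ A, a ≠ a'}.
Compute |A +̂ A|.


Restricted sumset: A +̂ A = {a + a' : a ∈ A, a' ∈ A, a ≠ a'}.
Equivalently, take A + A and drop any sum 2a that is achievable ONLY as a + a for a ∈ A (i.e. sums representable only with equal summands).
Enumerate pairs (a, a') with a < a' (symmetric, so each unordered pair gives one sum; this covers all a ≠ a'):
  -2 + 1 = -1
  -2 + 2 = 0
  -2 + 9 = 7
  1 + 2 = 3
  1 + 9 = 10
  2 + 9 = 11
Collected distinct sums: {-1, 0, 3, 7, 10, 11}
|A +̂ A| = 6
(Reference bound: |A +̂ A| ≥ 2|A| - 3 for |A| ≥ 2, with |A| = 4 giving ≥ 5.)

|A +̂ A| = 6


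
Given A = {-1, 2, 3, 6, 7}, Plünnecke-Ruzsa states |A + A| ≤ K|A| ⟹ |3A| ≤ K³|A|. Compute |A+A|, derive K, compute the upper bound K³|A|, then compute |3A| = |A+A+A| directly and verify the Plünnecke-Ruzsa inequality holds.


|A| = 5.
Step 1: Compute A + A by enumerating all 25 pairs.
A + A = {-2, 1, 2, 4, 5, 6, 8, 9, 10, 12, 13, 14}, so |A + A| = 12.
Step 2: Doubling constant K = |A + A|/|A| = 12/5 = 12/5 ≈ 2.4000.
Step 3: Plünnecke-Ruzsa gives |3A| ≤ K³·|A| = (2.4000)³ · 5 ≈ 69.1200.
Step 4: Compute 3A = A + A + A directly by enumerating all triples (a,b,c) ∈ A³; |3A| = 22.
Step 5: Check 22 ≤ 69.1200? Yes ✓.

K = 12/5, Plünnecke-Ruzsa bound K³|A| ≈ 69.1200, |3A| = 22, inequality holds.


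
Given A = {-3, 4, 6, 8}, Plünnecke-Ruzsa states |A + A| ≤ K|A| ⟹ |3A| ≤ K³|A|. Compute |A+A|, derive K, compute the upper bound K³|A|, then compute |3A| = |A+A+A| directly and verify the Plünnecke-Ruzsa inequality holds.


|A| = 4.
Step 1: Compute A + A by enumerating all 16 pairs.
A + A = {-6, 1, 3, 5, 8, 10, 12, 14, 16}, so |A + A| = 9.
Step 2: Doubling constant K = |A + A|/|A| = 9/4 = 9/4 ≈ 2.2500.
Step 3: Plünnecke-Ruzsa gives |3A| ≤ K³·|A| = (2.2500)³ · 4 ≈ 45.5625.
Step 4: Compute 3A = A + A + A directly by enumerating all triples (a,b,c) ∈ A³; |3A| = 16.
Step 5: Check 16 ≤ 45.5625? Yes ✓.

K = 9/4, Plünnecke-Ruzsa bound K³|A| ≈ 45.5625, |3A| = 16, inequality holds.


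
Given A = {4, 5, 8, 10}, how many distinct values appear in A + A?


A + A = {a + a' : a, a' ∈ A}; |A| = 4.
General bounds: 2|A| - 1 ≤ |A + A| ≤ |A|(|A|+1)/2, i.e. 7 ≤ |A + A| ≤ 10.
Lower bound 2|A|-1 is attained iff A is an arithmetic progression.
Enumerate sums a + a' for a ≤ a' (symmetric, so this suffices):
a = 4: 4+4=8, 4+5=9, 4+8=12, 4+10=14
a = 5: 5+5=10, 5+8=13, 5+10=15
a = 8: 8+8=16, 8+10=18
a = 10: 10+10=20
Distinct sums: {8, 9, 10, 12, 13, 14, 15, 16, 18, 20}
|A + A| = 10

|A + A| = 10


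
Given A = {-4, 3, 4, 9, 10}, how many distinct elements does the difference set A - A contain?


A - A = {a - a' : a, a' ∈ A}; |A| = 5.
Bounds: 2|A|-1 ≤ |A - A| ≤ |A|² - |A| + 1, i.e. 9 ≤ |A - A| ≤ 21.
Note: 0 ∈ A - A always (from a - a). The set is symmetric: if d ∈ A - A then -d ∈ A - A.
Enumerate nonzero differences d = a - a' with a > a' (then include -d):
Positive differences: {1, 5, 6, 7, 8, 13, 14}
Full difference set: {0} ∪ (positive diffs) ∪ (negative diffs).
|A - A| = 1 + 2·7 = 15 (matches direct enumeration: 15).

|A - A| = 15


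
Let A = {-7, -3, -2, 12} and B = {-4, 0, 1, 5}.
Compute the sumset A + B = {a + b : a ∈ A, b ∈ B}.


A + B = {a + b : a ∈ A, b ∈ B}.
Enumerate all |A|·|B| = 4·4 = 16 pairs (a, b) and collect distinct sums.
a = -7: -7+-4=-11, -7+0=-7, -7+1=-6, -7+5=-2
a = -3: -3+-4=-7, -3+0=-3, -3+1=-2, -3+5=2
a = -2: -2+-4=-6, -2+0=-2, -2+1=-1, -2+5=3
a = 12: 12+-4=8, 12+0=12, 12+1=13, 12+5=17
Collecting distinct sums: A + B = {-11, -7, -6, -3, -2, -1, 2, 3, 8, 12, 13, 17}
|A + B| = 12

A + B = {-11, -7, -6, -3, -2, -1, 2, 3, 8, 12, 13, 17}


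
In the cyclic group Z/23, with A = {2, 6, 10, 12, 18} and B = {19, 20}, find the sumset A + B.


Work in Z/23Z: reduce every sum a + b modulo 23.
Enumerate all 10 pairs:
a = 2: 2+19=21, 2+20=22
a = 6: 6+19=2, 6+20=3
a = 10: 10+19=6, 10+20=7
a = 12: 12+19=8, 12+20=9
a = 18: 18+19=14, 18+20=15
Distinct residues collected: {2, 3, 6, 7, 8, 9, 14, 15, 21, 22}
|A + B| = 10 (out of 23 total residues).

A + B = {2, 3, 6, 7, 8, 9, 14, 15, 21, 22}


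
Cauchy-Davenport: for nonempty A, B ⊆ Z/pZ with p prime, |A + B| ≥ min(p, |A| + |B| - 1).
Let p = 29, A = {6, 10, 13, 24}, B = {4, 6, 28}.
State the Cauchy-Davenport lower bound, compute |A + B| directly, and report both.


Cauchy-Davenport: |A + B| ≥ min(p, |A| + |B| - 1) for A, B nonempty in Z/pZ.
|A| = 4, |B| = 3, p = 29.
CD lower bound = min(29, 4 + 3 - 1) = min(29, 6) = 6.
Compute A + B mod 29 directly:
a = 6: 6+4=10, 6+6=12, 6+28=5
a = 10: 10+4=14, 10+6=16, 10+28=9
a = 13: 13+4=17, 13+6=19, 13+28=12
a = 24: 24+4=28, 24+6=1, 24+28=23
A + B = {1, 5, 9, 10, 12, 14, 16, 17, 19, 23, 28}, so |A + B| = 11.
Verify: 11 ≥ 6? Yes ✓.

CD lower bound = 6, actual |A + B| = 11.


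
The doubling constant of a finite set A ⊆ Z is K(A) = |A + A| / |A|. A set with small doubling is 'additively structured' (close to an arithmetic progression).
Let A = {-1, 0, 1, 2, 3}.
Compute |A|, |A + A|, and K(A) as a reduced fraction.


|A| = 5.
Compute A + A by enumerating all 25 pairs.
A + A = {-2, -1, 0, 1, 2, 3, 4, 5, 6}, so |A + A| = 9.
K = |A + A| / |A| = 9/5 (already in lowest terms) ≈ 1.8000.
Reference: AP of size 5 gives K = 9/5 ≈ 1.8000; a fully generic set of size 5 gives K ≈ 3.0000.

|A| = 5, |A + A| = 9, K = 9/5.


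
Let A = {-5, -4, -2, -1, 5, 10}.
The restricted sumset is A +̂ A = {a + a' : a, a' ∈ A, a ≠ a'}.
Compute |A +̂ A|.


Restricted sumset: A +̂ A = {a + a' : a ∈ A, a' ∈ A, a ≠ a'}.
Equivalently, take A + A and drop any sum 2a that is achievable ONLY as a + a for a ∈ A (i.e. sums representable only with equal summands).
Enumerate pairs (a, a') with a < a' (symmetric, so each unordered pair gives one sum; this covers all a ≠ a'):
  -5 + -4 = -9
  -5 + -2 = -7
  -5 + -1 = -6
  -5 + 5 = 0
  -5 + 10 = 5
  -4 + -2 = -6
  -4 + -1 = -5
  -4 + 5 = 1
  -4 + 10 = 6
  -2 + -1 = -3
  -2 + 5 = 3
  -2 + 10 = 8
  -1 + 5 = 4
  -1 + 10 = 9
  5 + 10 = 15
Collected distinct sums: {-9, -7, -6, -5, -3, 0, 1, 3, 4, 5, 6, 8, 9, 15}
|A +̂ A| = 14
(Reference bound: |A +̂ A| ≥ 2|A| - 3 for |A| ≥ 2, with |A| = 6 giving ≥ 9.)

|A +̂ A| = 14


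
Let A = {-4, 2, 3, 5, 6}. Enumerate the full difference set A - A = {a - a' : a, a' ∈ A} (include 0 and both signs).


A - A = {a - a' : a, a' ∈ A}.
Compute a - a' for each ordered pair (a, a'):
a = -4: -4--4=0, -4-2=-6, -4-3=-7, -4-5=-9, -4-6=-10
a = 2: 2--4=6, 2-2=0, 2-3=-1, 2-5=-3, 2-6=-4
a = 3: 3--4=7, 3-2=1, 3-3=0, 3-5=-2, 3-6=-3
a = 5: 5--4=9, 5-2=3, 5-3=2, 5-5=0, 5-6=-1
a = 6: 6--4=10, 6-2=4, 6-3=3, 6-5=1, 6-6=0
Collecting distinct values (and noting 0 appears from a-a):
A - A = {-10, -9, -7, -6, -4, -3, -2, -1, 0, 1, 2, 3, 4, 6, 7, 9, 10}
|A - A| = 17

A - A = {-10, -9, -7, -6, -4, -3, -2, -1, 0, 1, 2, 3, 4, 6, 7, 9, 10}


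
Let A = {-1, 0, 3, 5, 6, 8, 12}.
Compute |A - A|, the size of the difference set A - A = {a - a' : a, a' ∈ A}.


A - A = {a - a' : a, a' ∈ A}; |A| = 7.
Bounds: 2|A|-1 ≤ |A - A| ≤ |A|² - |A| + 1, i.e. 13 ≤ |A - A| ≤ 43.
Note: 0 ∈ A - A always (from a - a). The set is symmetric: if d ∈ A - A then -d ∈ A - A.
Enumerate nonzero differences d = a - a' with a > a' (then include -d):
Positive differences: {1, 2, 3, 4, 5, 6, 7, 8, 9, 12, 13}
Full difference set: {0} ∪ (positive diffs) ∪ (negative diffs).
|A - A| = 1 + 2·11 = 23 (matches direct enumeration: 23).

|A - A| = 23


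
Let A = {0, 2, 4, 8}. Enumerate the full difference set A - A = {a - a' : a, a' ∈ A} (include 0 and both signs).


A - A = {a - a' : a, a' ∈ A}.
Compute a - a' for each ordered pair (a, a'):
a = 0: 0-0=0, 0-2=-2, 0-4=-4, 0-8=-8
a = 2: 2-0=2, 2-2=0, 2-4=-2, 2-8=-6
a = 4: 4-0=4, 4-2=2, 4-4=0, 4-8=-4
a = 8: 8-0=8, 8-2=6, 8-4=4, 8-8=0
Collecting distinct values (and noting 0 appears from a-a):
A - A = {-8, -6, -4, -2, 0, 2, 4, 6, 8}
|A - A| = 9

A - A = {-8, -6, -4, -2, 0, 2, 4, 6, 8}


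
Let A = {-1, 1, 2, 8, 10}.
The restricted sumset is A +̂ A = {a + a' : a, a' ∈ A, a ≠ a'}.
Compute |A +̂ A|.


Restricted sumset: A +̂ A = {a + a' : a ∈ A, a' ∈ A, a ≠ a'}.
Equivalently, take A + A and drop any sum 2a that is achievable ONLY as a + a for a ∈ A (i.e. sums representable only with equal summands).
Enumerate pairs (a, a') with a < a' (symmetric, so each unordered pair gives one sum; this covers all a ≠ a'):
  -1 + 1 = 0
  -1 + 2 = 1
  -1 + 8 = 7
  -1 + 10 = 9
  1 + 2 = 3
  1 + 8 = 9
  1 + 10 = 11
  2 + 8 = 10
  2 + 10 = 12
  8 + 10 = 18
Collected distinct sums: {0, 1, 3, 7, 9, 10, 11, 12, 18}
|A +̂ A| = 9
(Reference bound: |A +̂ A| ≥ 2|A| - 3 for |A| ≥ 2, with |A| = 5 giving ≥ 7.)

|A +̂ A| = 9


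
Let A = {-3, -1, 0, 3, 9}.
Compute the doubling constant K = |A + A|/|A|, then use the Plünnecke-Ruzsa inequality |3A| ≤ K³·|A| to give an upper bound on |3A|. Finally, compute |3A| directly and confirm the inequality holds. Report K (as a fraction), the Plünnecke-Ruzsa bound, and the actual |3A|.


|A| = 5.
Step 1: Compute A + A by enumerating all 25 pairs.
A + A = {-6, -4, -3, -2, -1, 0, 2, 3, 6, 8, 9, 12, 18}, so |A + A| = 13.
Step 2: Doubling constant K = |A + A|/|A| = 13/5 = 13/5 ≈ 2.6000.
Step 3: Plünnecke-Ruzsa gives |3A| ≤ K³·|A| = (2.6000)³ · 5 ≈ 87.8800.
Step 4: Compute 3A = A + A + A directly by enumerating all triples (a,b,c) ∈ A³; |3A| = 24.
Step 5: Check 24 ≤ 87.8800? Yes ✓.

K = 13/5, Plünnecke-Ruzsa bound K³|A| ≈ 87.8800, |3A| = 24, inequality holds.


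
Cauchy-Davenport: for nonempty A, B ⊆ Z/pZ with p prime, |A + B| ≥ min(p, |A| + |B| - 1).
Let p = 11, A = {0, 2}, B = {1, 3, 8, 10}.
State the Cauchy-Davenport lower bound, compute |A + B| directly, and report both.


Cauchy-Davenport: |A + B| ≥ min(p, |A| + |B| - 1) for A, B nonempty in Z/pZ.
|A| = 2, |B| = 4, p = 11.
CD lower bound = min(11, 2 + 4 - 1) = min(11, 5) = 5.
Compute A + B mod 11 directly:
a = 0: 0+1=1, 0+3=3, 0+8=8, 0+10=10
a = 2: 2+1=3, 2+3=5, 2+8=10, 2+10=1
A + B = {1, 3, 5, 8, 10}, so |A + B| = 5.
Verify: 5 ≥ 5? Yes ✓.

CD lower bound = 5, actual |A + B| = 5.


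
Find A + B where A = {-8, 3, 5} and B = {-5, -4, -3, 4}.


A + B = {a + b : a ∈ A, b ∈ B}.
Enumerate all |A|·|B| = 3·4 = 12 pairs (a, b) and collect distinct sums.
a = -8: -8+-5=-13, -8+-4=-12, -8+-3=-11, -8+4=-4
a = 3: 3+-5=-2, 3+-4=-1, 3+-3=0, 3+4=7
a = 5: 5+-5=0, 5+-4=1, 5+-3=2, 5+4=9
Collecting distinct sums: A + B = {-13, -12, -11, -4, -2, -1, 0, 1, 2, 7, 9}
|A + B| = 11

A + B = {-13, -12, -11, -4, -2, -1, 0, 1, 2, 7, 9}


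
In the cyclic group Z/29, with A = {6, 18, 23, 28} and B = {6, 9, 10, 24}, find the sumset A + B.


Work in Z/29Z: reduce every sum a + b modulo 29.
Enumerate all 16 pairs:
a = 6: 6+6=12, 6+9=15, 6+10=16, 6+24=1
a = 18: 18+6=24, 18+9=27, 18+10=28, 18+24=13
a = 23: 23+6=0, 23+9=3, 23+10=4, 23+24=18
a = 28: 28+6=5, 28+9=8, 28+10=9, 28+24=23
Distinct residues collected: {0, 1, 3, 4, 5, 8, 9, 12, 13, 15, 16, 18, 23, 24, 27, 28}
|A + B| = 16 (out of 29 total residues).

A + B = {0, 1, 3, 4, 5, 8, 9, 12, 13, 15, 16, 18, 23, 24, 27, 28}


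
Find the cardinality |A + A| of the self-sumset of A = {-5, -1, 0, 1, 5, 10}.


A + A = {a + a' : a, a' ∈ A}; |A| = 6.
General bounds: 2|A| - 1 ≤ |A + A| ≤ |A|(|A|+1)/2, i.e. 11 ≤ |A + A| ≤ 21.
Lower bound 2|A|-1 is attained iff A is an arithmetic progression.
Enumerate sums a + a' for a ≤ a' (symmetric, so this suffices):
a = -5: -5+-5=-10, -5+-1=-6, -5+0=-5, -5+1=-4, -5+5=0, -5+10=5
a = -1: -1+-1=-2, -1+0=-1, -1+1=0, -1+5=4, -1+10=9
a = 0: 0+0=0, 0+1=1, 0+5=5, 0+10=10
a = 1: 1+1=2, 1+5=6, 1+10=11
a = 5: 5+5=10, 5+10=15
a = 10: 10+10=20
Distinct sums: {-10, -6, -5, -4, -2, -1, 0, 1, 2, 4, 5, 6, 9, 10, 11, 15, 20}
|A + A| = 17

|A + A| = 17


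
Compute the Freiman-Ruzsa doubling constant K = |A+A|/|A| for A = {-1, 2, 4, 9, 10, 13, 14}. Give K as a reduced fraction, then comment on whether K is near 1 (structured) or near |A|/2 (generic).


|A| = 7.
Compute A + A by enumerating all 49 pairs.
A + A = {-2, 1, 3, 4, 6, 8, 9, 11, 12, 13, 14, 15, 16, 17, 18, 19, 20, 22, 23, 24, 26, 27, 28}, so |A + A| = 23.
K = |A + A| / |A| = 23/7 (already in lowest terms) ≈ 3.2857.
Reference: AP of size 7 gives K = 13/7 ≈ 1.8571; a fully generic set of size 7 gives K ≈ 4.0000.

|A| = 7, |A + A| = 23, K = 23/7.


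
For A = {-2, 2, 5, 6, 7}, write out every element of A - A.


A - A = {a - a' : a, a' ∈ A}.
Compute a - a' for each ordered pair (a, a'):
a = -2: -2--2=0, -2-2=-4, -2-5=-7, -2-6=-8, -2-7=-9
a = 2: 2--2=4, 2-2=0, 2-5=-3, 2-6=-4, 2-7=-5
a = 5: 5--2=7, 5-2=3, 5-5=0, 5-6=-1, 5-7=-2
a = 6: 6--2=8, 6-2=4, 6-5=1, 6-6=0, 6-7=-1
a = 7: 7--2=9, 7-2=5, 7-5=2, 7-6=1, 7-7=0
Collecting distinct values (and noting 0 appears from a-a):
A - A = {-9, -8, -7, -5, -4, -3, -2, -1, 0, 1, 2, 3, 4, 5, 7, 8, 9}
|A - A| = 17

A - A = {-9, -8, -7, -5, -4, -3, -2, -1, 0, 1, 2, 3, 4, 5, 7, 8, 9}


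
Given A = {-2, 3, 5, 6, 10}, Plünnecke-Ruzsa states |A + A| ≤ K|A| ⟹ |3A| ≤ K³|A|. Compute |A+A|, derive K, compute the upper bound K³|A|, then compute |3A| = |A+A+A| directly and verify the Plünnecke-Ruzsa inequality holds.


|A| = 5.
Step 1: Compute A + A by enumerating all 25 pairs.
A + A = {-4, 1, 3, 4, 6, 8, 9, 10, 11, 12, 13, 15, 16, 20}, so |A + A| = 14.
Step 2: Doubling constant K = |A + A|/|A| = 14/5 = 14/5 ≈ 2.8000.
Step 3: Plünnecke-Ruzsa gives |3A| ≤ K³·|A| = (2.8000)³ · 5 ≈ 109.7600.
Step 4: Compute 3A = A + A + A directly by enumerating all triples (a,b,c) ∈ A³; |3A| = 26.
Step 5: Check 26 ≤ 109.7600? Yes ✓.

K = 14/5, Plünnecke-Ruzsa bound K³|A| ≈ 109.7600, |3A| = 26, inequality holds.


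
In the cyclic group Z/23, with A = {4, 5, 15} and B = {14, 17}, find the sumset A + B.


Work in Z/23Z: reduce every sum a + b modulo 23.
Enumerate all 6 pairs:
a = 4: 4+14=18, 4+17=21
a = 5: 5+14=19, 5+17=22
a = 15: 15+14=6, 15+17=9
Distinct residues collected: {6, 9, 18, 19, 21, 22}
|A + B| = 6 (out of 23 total residues).

A + B = {6, 9, 18, 19, 21, 22}


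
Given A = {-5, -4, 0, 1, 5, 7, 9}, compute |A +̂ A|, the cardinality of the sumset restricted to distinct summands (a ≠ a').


Restricted sumset: A +̂ A = {a + a' : a ∈ A, a' ∈ A, a ≠ a'}.
Equivalently, take A + A and drop any sum 2a that is achievable ONLY as a + a for a ∈ A (i.e. sums representable only with equal summands).
Enumerate pairs (a, a') with a < a' (symmetric, so each unordered pair gives one sum; this covers all a ≠ a'):
  -5 + -4 = -9
  -5 + 0 = -5
  -5 + 1 = -4
  -5 + 5 = 0
  -5 + 7 = 2
  -5 + 9 = 4
  -4 + 0 = -4
  -4 + 1 = -3
  -4 + 5 = 1
  -4 + 7 = 3
  -4 + 9 = 5
  0 + 1 = 1
  0 + 5 = 5
  0 + 7 = 7
  0 + 9 = 9
  1 + 5 = 6
  1 + 7 = 8
  1 + 9 = 10
  5 + 7 = 12
  5 + 9 = 14
  7 + 9 = 16
Collected distinct sums: {-9, -5, -4, -3, 0, 1, 2, 3, 4, 5, 6, 7, 8, 9, 10, 12, 14, 16}
|A +̂ A| = 18
(Reference bound: |A +̂ A| ≥ 2|A| - 3 for |A| ≥ 2, with |A| = 7 giving ≥ 11.)

|A +̂ A| = 18


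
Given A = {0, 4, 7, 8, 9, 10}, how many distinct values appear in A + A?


A + A = {a + a' : a, a' ∈ A}; |A| = 6.
General bounds: 2|A| - 1 ≤ |A + A| ≤ |A|(|A|+1)/2, i.e. 11 ≤ |A + A| ≤ 21.
Lower bound 2|A|-1 is attained iff A is an arithmetic progression.
Enumerate sums a + a' for a ≤ a' (symmetric, so this suffices):
a = 0: 0+0=0, 0+4=4, 0+7=7, 0+8=8, 0+9=9, 0+10=10
a = 4: 4+4=8, 4+7=11, 4+8=12, 4+9=13, 4+10=14
a = 7: 7+7=14, 7+8=15, 7+9=16, 7+10=17
a = 8: 8+8=16, 8+9=17, 8+10=18
a = 9: 9+9=18, 9+10=19
a = 10: 10+10=20
Distinct sums: {0, 4, 7, 8, 9, 10, 11, 12, 13, 14, 15, 16, 17, 18, 19, 20}
|A + A| = 16

|A + A| = 16


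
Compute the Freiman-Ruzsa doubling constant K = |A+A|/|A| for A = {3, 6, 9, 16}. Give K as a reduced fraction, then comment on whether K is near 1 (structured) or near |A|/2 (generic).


|A| = 4.
Compute A + A by enumerating all 16 pairs.
A + A = {6, 9, 12, 15, 18, 19, 22, 25, 32}, so |A + A| = 9.
K = |A + A| / |A| = 9/4 (already in lowest terms) ≈ 2.2500.
Reference: AP of size 4 gives K = 7/4 ≈ 1.7500; a fully generic set of size 4 gives K ≈ 2.5000.

|A| = 4, |A + A| = 9, K = 9/4.


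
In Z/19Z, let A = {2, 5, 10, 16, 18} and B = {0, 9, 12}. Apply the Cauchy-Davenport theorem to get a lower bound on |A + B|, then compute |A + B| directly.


Cauchy-Davenport: |A + B| ≥ min(p, |A| + |B| - 1) for A, B nonempty in Z/pZ.
|A| = 5, |B| = 3, p = 19.
CD lower bound = min(19, 5 + 3 - 1) = min(19, 7) = 7.
Compute A + B mod 19 directly:
a = 2: 2+0=2, 2+9=11, 2+12=14
a = 5: 5+0=5, 5+9=14, 5+12=17
a = 10: 10+0=10, 10+9=0, 10+12=3
a = 16: 16+0=16, 16+9=6, 16+12=9
a = 18: 18+0=18, 18+9=8, 18+12=11
A + B = {0, 2, 3, 5, 6, 8, 9, 10, 11, 14, 16, 17, 18}, so |A + B| = 13.
Verify: 13 ≥ 7? Yes ✓.

CD lower bound = 7, actual |A + B| = 13.


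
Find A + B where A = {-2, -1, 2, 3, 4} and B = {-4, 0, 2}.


A + B = {a + b : a ∈ A, b ∈ B}.
Enumerate all |A|·|B| = 5·3 = 15 pairs (a, b) and collect distinct sums.
a = -2: -2+-4=-6, -2+0=-2, -2+2=0
a = -1: -1+-4=-5, -1+0=-1, -1+2=1
a = 2: 2+-4=-2, 2+0=2, 2+2=4
a = 3: 3+-4=-1, 3+0=3, 3+2=5
a = 4: 4+-4=0, 4+0=4, 4+2=6
Collecting distinct sums: A + B = {-6, -5, -2, -1, 0, 1, 2, 3, 4, 5, 6}
|A + B| = 11

A + B = {-6, -5, -2, -1, 0, 1, 2, 3, 4, 5, 6}


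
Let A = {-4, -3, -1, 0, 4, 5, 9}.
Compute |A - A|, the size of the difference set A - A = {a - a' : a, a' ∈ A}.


A - A = {a - a' : a, a' ∈ A}; |A| = 7.
Bounds: 2|A|-1 ≤ |A - A| ≤ |A|² - |A| + 1, i.e. 13 ≤ |A - A| ≤ 43.
Note: 0 ∈ A - A always (from a - a). The set is symmetric: if d ∈ A - A then -d ∈ A - A.
Enumerate nonzero differences d = a - a' with a > a' (then include -d):
Positive differences: {1, 2, 3, 4, 5, 6, 7, 8, 9, 10, 12, 13}
Full difference set: {0} ∪ (positive diffs) ∪ (negative diffs).
|A - A| = 1 + 2·12 = 25 (matches direct enumeration: 25).

|A - A| = 25


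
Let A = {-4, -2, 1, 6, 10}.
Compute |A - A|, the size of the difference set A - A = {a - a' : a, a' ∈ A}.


A - A = {a - a' : a, a' ∈ A}; |A| = 5.
Bounds: 2|A|-1 ≤ |A - A| ≤ |A|² - |A| + 1, i.e. 9 ≤ |A - A| ≤ 21.
Note: 0 ∈ A - A always (from a - a). The set is symmetric: if d ∈ A - A then -d ∈ A - A.
Enumerate nonzero differences d = a - a' with a > a' (then include -d):
Positive differences: {2, 3, 4, 5, 8, 9, 10, 12, 14}
Full difference set: {0} ∪ (positive diffs) ∪ (negative diffs).
|A - A| = 1 + 2·9 = 19 (matches direct enumeration: 19).

|A - A| = 19


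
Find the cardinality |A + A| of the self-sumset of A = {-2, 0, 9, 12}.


A + A = {a + a' : a, a' ∈ A}; |A| = 4.
General bounds: 2|A| - 1 ≤ |A + A| ≤ |A|(|A|+1)/2, i.e. 7 ≤ |A + A| ≤ 10.
Lower bound 2|A|-1 is attained iff A is an arithmetic progression.
Enumerate sums a + a' for a ≤ a' (symmetric, so this suffices):
a = -2: -2+-2=-4, -2+0=-2, -2+9=7, -2+12=10
a = 0: 0+0=0, 0+9=9, 0+12=12
a = 9: 9+9=18, 9+12=21
a = 12: 12+12=24
Distinct sums: {-4, -2, 0, 7, 9, 10, 12, 18, 21, 24}
|A + A| = 10

|A + A| = 10


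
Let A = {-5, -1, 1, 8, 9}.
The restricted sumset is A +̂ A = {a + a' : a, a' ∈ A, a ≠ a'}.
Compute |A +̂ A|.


Restricted sumset: A +̂ A = {a + a' : a ∈ A, a' ∈ A, a ≠ a'}.
Equivalently, take A + A and drop any sum 2a that is achievable ONLY as a + a for a ∈ A (i.e. sums representable only with equal summands).
Enumerate pairs (a, a') with a < a' (symmetric, so each unordered pair gives one sum; this covers all a ≠ a'):
  -5 + -1 = -6
  -5 + 1 = -4
  -5 + 8 = 3
  -5 + 9 = 4
  -1 + 1 = 0
  -1 + 8 = 7
  -1 + 9 = 8
  1 + 8 = 9
  1 + 9 = 10
  8 + 9 = 17
Collected distinct sums: {-6, -4, 0, 3, 4, 7, 8, 9, 10, 17}
|A +̂ A| = 10
(Reference bound: |A +̂ A| ≥ 2|A| - 3 for |A| ≥ 2, with |A| = 5 giving ≥ 7.)

|A +̂ A| = 10


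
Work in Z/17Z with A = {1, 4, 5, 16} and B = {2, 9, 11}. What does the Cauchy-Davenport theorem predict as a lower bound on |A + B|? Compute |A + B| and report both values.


Cauchy-Davenport: |A + B| ≥ min(p, |A| + |B| - 1) for A, B nonempty in Z/pZ.
|A| = 4, |B| = 3, p = 17.
CD lower bound = min(17, 4 + 3 - 1) = min(17, 6) = 6.
Compute A + B mod 17 directly:
a = 1: 1+2=3, 1+9=10, 1+11=12
a = 4: 4+2=6, 4+9=13, 4+11=15
a = 5: 5+2=7, 5+9=14, 5+11=16
a = 16: 16+2=1, 16+9=8, 16+11=10
A + B = {1, 3, 6, 7, 8, 10, 12, 13, 14, 15, 16}, so |A + B| = 11.
Verify: 11 ≥ 6? Yes ✓.

CD lower bound = 6, actual |A + B| = 11.


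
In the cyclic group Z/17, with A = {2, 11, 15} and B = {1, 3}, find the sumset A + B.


Work in Z/17Z: reduce every sum a + b modulo 17.
Enumerate all 6 pairs:
a = 2: 2+1=3, 2+3=5
a = 11: 11+1=12, 11+3=14
a = 15: 15+1=16, 15+3=1
Distinct residues collected: {1, 3, 5, 12, 14, 16}
|A + B| = 6 (out of 17 total residues).

A + B = {1, 3, 5, 12, 14, 16}


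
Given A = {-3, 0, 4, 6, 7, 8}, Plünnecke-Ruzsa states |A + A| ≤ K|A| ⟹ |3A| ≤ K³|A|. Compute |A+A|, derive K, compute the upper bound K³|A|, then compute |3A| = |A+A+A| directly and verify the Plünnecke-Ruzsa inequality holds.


|A| = 6.
Step 1: Compute A + A by enumerating all 36 pairs.
A + A = {-6, -3, 0, 1, 3, 4, 5, 6, 7, 8, 10, 11, 12, 13, 14, 15, 16}, so |A + A| = 17.
Step 2: Doubling constant K = |A + A|/|A| = 17/6 = 17/6 ≈ 2.8333.
Step 3: Plünnecke-Ruzsa gives |3A| ≤ K³·|A| = (2.8333)³ · 6 ≈ 136.4722.
Step 4: Compute 3A = A + A + A directly by enumerating all triples (a,b,c) ∈ A³; |3A| = 29.
Step 5: Check 29 ≤ 136.4722? Yes ✓.

K = 17/6, Plünnecke-Ruzsa bound K³|A| ≈ 136.4722, |3A| = 29, inequality holds.


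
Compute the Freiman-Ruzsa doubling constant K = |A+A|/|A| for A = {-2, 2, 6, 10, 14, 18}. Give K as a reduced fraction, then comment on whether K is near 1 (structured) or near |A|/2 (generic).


|A| = 6.
Compute A + A by enumerating all 36 pairs.
A + A = {-4, 0, 4, 8, 12, 16, 20, 24, 28, 32, 36}, so |A + A| = 11.
K = |A + A| / |A| = 11/6 (already in lowest terms) ≈ 1.8333.
Reference: AP of size 6 gives K = 11/6 ≈ 1.8333; a fully generic set of size 6 gives K ≈ 3.5000.

|A| = 6, |A + A| = 11, K = 11/6.


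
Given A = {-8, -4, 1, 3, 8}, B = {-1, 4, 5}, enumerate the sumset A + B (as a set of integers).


A + B = {a + b : a ∈ A, b ∈ B}.
Enumerate all |A|·|B| = 5·3 = 15 pairs (a, b) and collect distinct sums.
a = -8: -8+-1=-9, -8+4=-4, -8+5=-3
a = -4: -4+-1=-5, -4+4=0, -4+5=1
a = 1: 1+-1=0, 1+4=5, 1+5=6
a = 3: 3+-1=2, 3+4=7, 3+5=8
a = 8: 8+-1=7, 8+4=12, 8+5=13
Collecting distinct sums: A + B = {-9, -5, -4, -3, 0, 1, 2, 5, 6, 7, 8, 12, 13}
|A + B| = 13

A + B = {-9, -5, -4, -3, 0, 1, 2, 5, 6, 7, 8, 12, 13}


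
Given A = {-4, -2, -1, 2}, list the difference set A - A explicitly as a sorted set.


A - A = {a - a' : a, a' ∈ A}.
Compute a - a' for each ordered pair (a, a'):
a = -4: -4--4=0, -4--2=-2, -4--1=-3, -4-2=-6
a = -2: -2--4=2, -2--2=0, -2--1=-1, -2-2=-4
a = -1: -1--4=3, -1--2=1, -1--1=0, -1-2=-3
a = 2: 2--4=6, 2--2=4, 2--1=3, 2-2=0
Collecting distinct values (and noting 0 appears from a-a):
A - A = {-6, -4, -3, -2, -1, 0, 1, 2, 3, 4, 6}
|A - A| = 11

A - A = {-6, -4, -3, -2, -1, 0, 1, 2, 3, 4, 6}


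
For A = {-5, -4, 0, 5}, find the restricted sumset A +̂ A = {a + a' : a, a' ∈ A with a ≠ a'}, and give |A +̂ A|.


Restricted sumset: A +̂ A = {a + a' : a ∈ A, a' ∈ A, a ≠ a'}.
Equivalently, take A + A and drop any sum 2a that is achievable ONLY as a + a for a ∈ A (i.e. sums representable only with equal summands).
Enumerate pairs (a, a') with a < a' (symmetric, so each unordered pair gives one sum; this covers all a ≠ a'):
  -5 + -4 = -9
  -5 + 0 = -5
  -5 + 5 = 0
  -4 + 0 = -4
  -4 + 5 = 1
  0 + 5 = 5
Collected distinct sums: {-9, -5, -4, 0, 1, 5}
|A +̂ A| = 6
(Reference bound: |A +̂ A| ≥ 2|A| - 3 for |A| ≥ 2, with |A| = 4 giving ≥ 5.)

|A +̂ A| = 6
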